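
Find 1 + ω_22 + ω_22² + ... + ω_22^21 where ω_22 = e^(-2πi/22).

Sum of all nth roots of unity equals 0 for n > 1 (geometric series with r ≠ 1).

0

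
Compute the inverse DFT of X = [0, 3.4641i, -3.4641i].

x[n] = (1/3) Σ(k=0 to 2) X[k] · e^(2πikn/3)

Computing each x[n]:
x[0] = 0
x[1] = -2
x[2] = 2

x = [0, -2, 2]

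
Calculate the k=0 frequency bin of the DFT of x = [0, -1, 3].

X[0] = Σ(n=0 to 2) x[n] · ω_3^0 = Σ x[n]
= (0) + (-1) + (3)

X[0] = 2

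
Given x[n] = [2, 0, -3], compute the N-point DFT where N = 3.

X[k] = Σ(n=0 to 2) x[n] · ω_3^(nk)
where ω_3 = e^(-2πi/3)

Computing each X[k]:
X[0] = -1
X[1] = 3.5000-2.5981i
X[2] = 3.5000+2.5981i

X = [-1, 3.5000-2.5981i, 3.5000+2.5981i]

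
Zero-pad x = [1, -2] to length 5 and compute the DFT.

Original 2-point DFT: [-1, 3]
Zero-padded 5-point DFT provides frequency interpolation.

DFT_5([x, 0, ...]) = [-1, 0.3820+1.9021i, 2.6180+1.1756i, 2.6180-1.1756i, 0.3820-1.9021i]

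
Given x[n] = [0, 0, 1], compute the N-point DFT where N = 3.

X[k] = Σ(n=0 to 2) x[n] · ω_3^(nk)
where ω_3 = e^(-2πi/3)

Computing each X[k]:
X[0] = 1
X[1] = -0.5000+0.8660i
X[2] = -0.5000-0.8660i

X = [1, -0.5000+0.8660i, -0.5000-0.8660i]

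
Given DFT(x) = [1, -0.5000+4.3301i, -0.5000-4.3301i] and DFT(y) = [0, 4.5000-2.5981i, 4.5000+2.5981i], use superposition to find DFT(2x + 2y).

By linearity: DFT(2x + 2y) = 2·DFT(x) + 2·DFT(y)
= 2·[1, -0.5000+4.3301i, -0.5000-4.3301i] + 2·[0, 4.5000-2.5981i, 4.5000+2.5981i]

Computing element-wise:
Z[0] = 2·(1) + 2·(0) = 2
Z[1] = 2·(-0.5000+4.3301i) + 2·(4.5000-2.5981i) = 8.0000+3.4640i
Z[2] = 2·(-0.5000-4.3301i) + 2·(4.5000+2.5981i) = 8.0000-3.4640i

DFT(2x + 2y) = 2·X + 2·Y = [2, 8.0000+3.4640i, 8.0000-3.4640i]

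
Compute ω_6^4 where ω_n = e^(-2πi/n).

ω_6^4 = e^(-2πi·4/6)
= cos(-2π·4/6) + i·sin(-2π·4/6)
= cos(-8π/6) + i·sin(-8π/6)

ω_6^4 = cos(-8π/6) + i·sin(-8π/6) = -0.5000+0.8660i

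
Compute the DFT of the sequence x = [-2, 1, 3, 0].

X[k] = Σ(n=0 to 3) x[n] · ω_4^(nk)
where ω_4 = e^(-2πi/4)

Computing each X[k]:
X[0] = 2
X[1] = -5-1i
X[2] = 0
X[3] = -5+1i

X = [2, -5-1i, 0, -5+1i]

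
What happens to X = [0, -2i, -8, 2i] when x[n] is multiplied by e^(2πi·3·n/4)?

Modulation property: DFT(ω_4^(-3n)·x[n]) = X[(k-3) mod 4], so circularly shift X by 3 positions.

X[k-3] = [-2i, -8, 2i, 0]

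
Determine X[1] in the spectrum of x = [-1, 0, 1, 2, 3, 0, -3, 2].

X[1] = Σ(n=0 to 7) x[n] · ω_8^(1n) where ω_8 = e^(-2πi/8)
= (-1)·ω_8^0 + (0)·ω_8^1 + (1)·ω_8^2 + (2)·ω_8^3 + (3)·ω_8^4 + (0)·ω_8^5 + (-3)·ω_8^6 + (2)·ω_8^7

X[1] = -4-4i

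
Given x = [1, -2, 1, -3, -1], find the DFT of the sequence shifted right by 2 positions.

Time shift by 2: X_shifted[k] = ω_5^(2k) · X[k]
Shifted x = [-3, -1, 1, -2, 1]

DFT(x[n-2]) = [-4, -2.1910+0.1388i, -3.3090+4.0287i, -3.3090-4.0287i, -2.1910-0.1388i]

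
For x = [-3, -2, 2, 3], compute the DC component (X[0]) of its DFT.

X[0] = Σ(n=0 to 3) x[n] · ω_4^0 = Σ x[n]
= (-3) + (-2) + (2) + (3)

X[0] = 0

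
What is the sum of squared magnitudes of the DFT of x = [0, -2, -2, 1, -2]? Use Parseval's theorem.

Parseval: Σ|x[n]|² = (1/N)Σ|X[k]|², so Σ|X[k]|² = N·Σ|x[n]|² = 5·13.0000

Σ|X[k]|² = N·Σ|x[n]|² = 5·13.0000 = 65.0000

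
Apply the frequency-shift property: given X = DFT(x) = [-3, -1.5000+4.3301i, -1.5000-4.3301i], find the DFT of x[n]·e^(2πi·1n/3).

Modulation property: DFT(ω_3^(-1n)·x[n]) = X[(k-1) mod 3], so circularly shift X by 1 positions.

X[k-1] = [-1.5000-4.3301i, -3, -1.5000+4.3301i]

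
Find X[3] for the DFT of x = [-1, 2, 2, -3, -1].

X[3] = Σ(n=0 to 4) x[n] · ω_5^(3n) where ω_5 = e^(-2πi/5)
= (-1)·ω_5^0 + (2)·ω_5^3 + (2)·ω_5^6 + (-3)·ω_5^9 + (-1)·ω_5^12

X[3] = -2.1180-2.9919i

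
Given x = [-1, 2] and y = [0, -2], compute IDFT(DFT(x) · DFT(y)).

(x ⊛ y)[n] = Σ(m=0 to 1) x[m] · y[(n-m) mod 2]

Computing each output sample:
(x ⊛ y)[0] = -4
(x ⊛ y)[1] = 2

x ⊛ y = [-4, 2]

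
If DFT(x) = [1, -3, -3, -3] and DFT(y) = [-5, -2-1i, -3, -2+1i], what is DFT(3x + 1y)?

By linearity: DFT(3x + 1y) = 3·DFT(x) + 1·DFT(y)
= 3·[1, -3, -3, -3] + 1·[-5, -2-1i, -3, -2+1i]

Computing element-wise:
Z[0] = 3·(1) + 1·(-5) = -2
Z[1] = 3·(-3) + 1·(-2-1i) = -11-1i
Z[2] = 3·(-3) + 1·(-3) = -12
Z[3] = 3·(-3) + 1·(-2+1i) = -11+1i

DFT(3x + 1y) = 3·X + 1·Y = [-2, -11-1i, -12, -11+1i]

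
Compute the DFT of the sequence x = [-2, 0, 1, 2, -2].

X[k] = Σ(n=0 to 4) x[n] · ω_5^(nk)
where ω_5 = e^(-2πi/5)

Computing each X[k]:
X[0] = -1
X[1] = -5.0451-1.3143i
X[2] = 0.5451-2.1266i
X[3] = 0.5451+2.1266i
X[4] = -5.0451+1.3143i

X = [-1, -5.0451-1.3143i, 0.5451-2.1266i, 0.5451+2.1266i, -5.0451+1.3143i]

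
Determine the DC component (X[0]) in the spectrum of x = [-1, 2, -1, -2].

X[0] = Σ(n=0 to 3) x[n] · ω_4^0 = Σ x[n]
= (-1) + (2) + (-1) + (-2)

X[0] = -2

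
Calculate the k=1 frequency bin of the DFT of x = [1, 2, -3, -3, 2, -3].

X[1] = Σ(n=0 to 5) x[n] · ω_6^(1n) where ω_6 = e^(-2πi/6)
= (1)·ω_6^0 + (2)·ω_6^1 + (-3)·ω_6^2 + (-3)·ω_6^3 + (2)·ω_6^4 + (-3)·ω_6^5

X[1] = 4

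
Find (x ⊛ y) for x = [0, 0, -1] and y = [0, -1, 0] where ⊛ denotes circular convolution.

(x ⊛ y)[n] = Σ(m=0 to 2) x[m] · y[(n-m) mod 3]

Computing each output sample:
(x ⊛ y)[0] = 1
(x ⊛ y)[1] = 0
(x ⊛ y)[2] = 0

x ⊛ y = [1, 0, 0]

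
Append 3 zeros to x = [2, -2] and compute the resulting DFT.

Original 2-point DFT: [0, 4]
Zero-padded 5-point DFT provides frequency interpolation.

DFT_5([x, 0, ...]) = [0, 1.3820+1.9021i, 3.6180+1.1756i, 3.6180-1.1756i, 1.3820-1.9021i]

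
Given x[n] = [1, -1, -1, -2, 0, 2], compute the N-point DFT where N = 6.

X[k] = Σ(n=0 to 5) x[n] · ω_6^(nk)
where ω_6 = e^(-2πi/6)

Computing each X[k]:
X[0] = -1
X[1] = 4.0000+3.4641i
X[2] = -1.0000+1.7321i
X[3] = 1
X[4] = -1.0000-1.7321i
X[5] = 4.0000-3.4641i

X = [-1, 4.0000+3.4641i, -1.0000+1.7321i, 1, -1.0000-1.7321i, 4.0000-3.4641i]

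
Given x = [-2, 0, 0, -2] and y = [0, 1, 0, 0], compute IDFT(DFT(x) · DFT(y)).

(x ⊛ y)[n] = Σ(m=0 to 3) x[m] · y[(n-m) mod 4]

Computing each output sample:
(x ⊛ y)[0] = -2
(x ⊛ y)[1] = -2
(x ⊛ y)[2] = 0
(x ⊛ y)[3] = 0

x ⊛ y = [-2, -2, 0, 0]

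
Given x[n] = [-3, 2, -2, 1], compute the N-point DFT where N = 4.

X[k] = Σ(n=0 to 3) x[n] · ω_4^(nk)
where ω_4 = e^(-2πi/4)

Computing each X[k]:
X[0] = -2
X[1] = -1-1i
X[2] = -8
X[3] = -1+1i

X = [-2, -1-1i, -8, -1+1i]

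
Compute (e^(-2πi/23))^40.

Since ω_23^23 = 1, powers reduce modulo 23.
40 mod 23 = 17
So ω_23^40 = ω_23^17 = e^(-2πi·17/23)

ω_23^40 = ω_23^17 = -0.0682+0.9977i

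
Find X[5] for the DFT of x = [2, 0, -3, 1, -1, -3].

X[5] = Σ(n=0 to 5) x[n] · ω_6^(5n) where ω_6 = e^(-2πi/6)
= (2)·ω_6^0 + (0)·ω_6^5 + (-3)·ω_6^10 + (1)·ω_6^15 + (-1)·ω_6^20 + (-3)·ω_6^25

X[5] = 1.5000+0.8660i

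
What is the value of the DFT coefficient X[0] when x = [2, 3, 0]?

X[0] = Σ(n=0 to 2) x[n] · ω_3^0 = Σ x[n]
= (2) + (3) + (0)

X[0] = 5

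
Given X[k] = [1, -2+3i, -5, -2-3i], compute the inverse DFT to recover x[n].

x[n] = (1/4) Σ(k=0 to 3) X[k] · e^(2πikn/4)

Computing each x[n]:
x[0] = -2
x[1] = 0
x[2] = 0
x[3] = 3

x = [-2, 0, 0, 3]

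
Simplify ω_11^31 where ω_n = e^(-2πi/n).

Since ω_11^11 = 1, powers reduce modulo 11.
31 mod 11 = 9
So ω_11^31 = ω_11^9 = e^(-2πi·9/11)

ω_11^31 = ω_11^9 = 0.4154+0.9096i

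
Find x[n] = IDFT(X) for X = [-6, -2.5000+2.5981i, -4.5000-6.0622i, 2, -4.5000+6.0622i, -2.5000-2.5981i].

x[n] = (1/6) Σ(k=0 to 5) X[k] · e^(2πikn/6)

Computing each x[n]:
x[0] = -3
x[1] = 0
x[2] = -2
x[3] = -2
x[4] = 3
x[5] = -2

x = [-3, 0, -2, -2, 3, -2]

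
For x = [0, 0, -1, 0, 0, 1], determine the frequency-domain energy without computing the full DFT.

Parseval: Σ|x[n]|² = (1/N)Σ|X[k]|², so Σ|X[k]|² = N·Σ|x[n]|² = 6·2.0000

Σ|X[k]|² = N·Σ|x[n]|² = 6·2.0000 = 12.0000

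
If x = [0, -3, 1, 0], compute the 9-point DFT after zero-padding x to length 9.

Original 4-point DFT: [-2, -1+3i, 4, -1-3i]
Zero-padded 9-point DFT provides frequency interpolation.

DFT_9([x, 0, ...]) = [-2, -2.1245+0.9436i, -1.4606+2.6124i, 1.0000+3.4641i, 3.5851+1.6688i, 3.5851-1.6688i, 1.0000-3.4641i, -1.4606-2.6124i, -2.1245-0.9436i]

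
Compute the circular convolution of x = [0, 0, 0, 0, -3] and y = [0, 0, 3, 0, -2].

(x ⊛ y)[n] = Σ(m=0 to 4) x[m] · y[(n-m) mod 5]

Computing each output sample:
(x ⊛ y)[0] = 0
(x ⊛ y)[1] = -9
(x ⊛ y)[2] = 0
(x ⊛ y)[3] = 6
(x ⊛ y)[4] = 0

x ⊛ y = [0, -9, 0, 6, 0]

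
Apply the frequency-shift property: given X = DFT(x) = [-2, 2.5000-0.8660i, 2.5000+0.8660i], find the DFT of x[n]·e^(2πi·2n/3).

Modulation property: DFT(ω_3^(-2n)·x[n]) = X[(k-2) mod 3], so circularly shift X by 2 positions.

X[k-2] = [2.5000-0.8660i, 2.5000+0.8660i, -2]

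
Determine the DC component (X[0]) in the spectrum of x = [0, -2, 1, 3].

X[0] = Σ(n=0 to 3) x[n] · ω_4^0 = Σ x[n]
= (0) + (-2) + (1) + (3)

X[0] = 2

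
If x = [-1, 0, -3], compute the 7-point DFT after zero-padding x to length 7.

Original 3-point DFT: [-4, 0.5000-2.5981i, 0.5000+2.5981i]
Zero-padded 7-point DFT provides frequency interpolation.

DFT_7([x, 0, ...]) = [-4, -0.3324+2.9248i, 1.7029-1.3017i, -2.8705-2.3455i, -2.8705+2.3455i, 1.7029+1.3017i, -0.3324-2.9248i]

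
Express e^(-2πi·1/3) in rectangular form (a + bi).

ω_3^1 = e^(-2πi·1/3)
= cos(-2π·1/3) + i·sin(-2π·1/3)
= cos(-2π/3) + i·sin(-2π/3)

ω_3^1 = cos(-2π/3) + i·sin(-2π/3) = -0.5000-0.8660i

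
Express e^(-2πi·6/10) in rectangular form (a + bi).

ω_10^6 = e^(-2πi·6/10)
= cos(-2π·6/10) + i·sin(-2π·6/10)
= cos(-12π/10) + i·sin(-12π/10)

ω_10^6 = cos(-12π/10) + i·sin(-12π/10) = -0.8090+0.5878i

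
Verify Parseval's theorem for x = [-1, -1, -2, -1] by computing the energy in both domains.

Time domain:
Σ|x[n]|² = |-1|² + |-1|² + |-2|² + |-1|² = 7.0000

Frequency domain:
(1/4)Σ|X[k]|² = (1/4)(|-5|² + |1|² + |-1|² + |1|²) = (1/4)·28.0000 = 7.0000

Both sides agree, confirming Parseval's theorem.

Σ|x[n]|² = (1/N)Σ|X[k]|² = 7.0000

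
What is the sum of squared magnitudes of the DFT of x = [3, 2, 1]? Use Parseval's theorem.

Parseval: Σ|x[n]|² = (1/N)Σ|X[k]|², so Σ|X[k]|² = N·Σ|x[n]|² = 3·14.0000

Σ|X[k]|² = N·Σ|x[n]|² = 3·14.0000 = 42.0000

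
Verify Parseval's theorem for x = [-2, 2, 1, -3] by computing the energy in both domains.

Time domain:
Σ|x[n]|² = |-2|² + |2|² + |1|² + |-3|² = 18.0000

Frequency domain:
(1/4)Σ|X[k]|² = (1/4)(|-2|² + |-3-5i|² + |0|² + |-3+5i|²) = (1/4)·72.0000 = 18.0000

Both sides agree, confirming Parseval's theorem.

Σ|x[n]|² = (1/N)Σ|X[k]|² = 18.0000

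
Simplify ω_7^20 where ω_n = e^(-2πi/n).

Since ω_7^7 = 1, powers reduce modulo 7.
20 mod 7 = 6
So ω_7^20 = ω_7^6 = e^(-2πi·6/7)

ω_7^20 = ω_7^6 = 0.6235+0.7818i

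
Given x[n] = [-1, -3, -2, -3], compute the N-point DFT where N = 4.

X[k] = Σ(n=0 to 3) x[n] · ω_4^(nk)
where ω_4 = e^(-2πi/4)

Computing each X[k]:
X[0] = -9
X[1] = 1
X[2] = 3
X[3] = 1

X = [-9, 1, 3, 1]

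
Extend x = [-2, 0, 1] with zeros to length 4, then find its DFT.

Original 3-point DFT: [-1, -2.5000+0.8660i, -2.5000-0.8660i]
Zero-padded 4-point DFT provides frequency interpolation.

DFT_4([x, 0, ...]) = [-1, -3, -1, -3]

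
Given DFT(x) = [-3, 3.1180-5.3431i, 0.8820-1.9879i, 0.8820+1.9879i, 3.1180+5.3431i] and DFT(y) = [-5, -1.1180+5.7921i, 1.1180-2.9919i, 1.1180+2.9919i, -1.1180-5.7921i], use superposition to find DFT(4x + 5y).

By linearity: DFT(4x + 5y) = 4·DFT(x) + 5·DFT(y)
= 4·[-3, 3.1180-5.3431i, 0.8820-1.9879i, 0.8820+1.9879i, 3.1180+5.3431i] + 5·[-5, -1.1180+5.7921i, 1.1180-2.9919i, 1.1180+2.9919i, -1.1180-5.7921i]

Computing element-wise:
Z[0] = 4·(-3) + 5·(-5) = -37
Z[1] = 4·(3.1180-5.3431i) + 5·(-1.1180+5.7921i) = 6.8820+7.5881i
Z[2] = 4·(0.8820-1.9879i) + 5·(1.1180-2.9919i) = 9.1180-22.9111i
Z[3] = 4·(0.8820+1.9879i) + 5·(1.1180+2.9919i) = 9.1180+22.9111i
Z[4] = 4·(3.1180+5.3431i) + 5·(-1.1180-5.7921i) = 6.8820-7.5881i

DFT(4x + 5y) = 4·X + 5·Y = [-37, 6.8820+7.5881i, 9.1180-22.9111i, 9.1180+22.9111i, 6.8820-7.5881i]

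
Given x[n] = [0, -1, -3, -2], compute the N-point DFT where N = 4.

X[k] = Σ(n=0 to 3) x[n] · ω_4^(nk)
where ω_4 = e^(-2πi/4)

Computing each X[k]:
X[0] = -6
X[1] = 3-1i
X[2] = 0
X[3] = 3+1i

X = [-6, 3-1i, 0, 3+1i]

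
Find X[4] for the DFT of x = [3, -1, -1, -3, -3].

X[4] = Σ(n=0 to 4) x[n] · ω_5^(4n) where ω_5 = e^(-2πi/5)
= (3)·ω_5^0 + (-1)·ω_5^4 + (-1)·ω_5^8 + (-3)·ω_5^12 + (-3)·ω_5^16

X[4] = 5.0000+3.0777i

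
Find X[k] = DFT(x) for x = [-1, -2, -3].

X[k] = Σ(n=0 to 2) x[n] · ω_3^(nk)
where ω_3 = e^(-2πi/3)

Computing each X[k]:
X[0] = -6
X[1] = 1.5000-0.8660i
X[2] = 1.5000+0.8660i

X = [-6, 1.5000-0.8660i, 1.5000+0.8660i]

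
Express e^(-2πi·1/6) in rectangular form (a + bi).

ω_6^1 = e^(-2πi·1/6)
= cos(-2π·1/6) + i·sin(-2π·1/6)
= cos(-2π/6) + i·sin(-2π/6)

ω_6^1 = cos(-2π/6) + i·sin(-2π/6) = 0.5000-0.8660i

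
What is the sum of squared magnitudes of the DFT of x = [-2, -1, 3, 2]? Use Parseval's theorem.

Parseval: Σ|x[n]|² = (1/N)Σ|X[k]|², so Σ|X[k]|² = N·Σ|x[n]|² = 4·18.0000

Σ|X[k]|² = N·Σ|x[n]|² = 4·18.0000 = 72.0000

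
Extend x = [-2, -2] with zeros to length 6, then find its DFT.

Original 2-point DFT: [-4, 0]
Zero-padded 6-point DFT provides frequency interpolation.

DFT_6([x, 0, ...]) = [-4, -3.0000+1.7321i, -1.0000+1.7321i, 0, -1.0000-1.7321i, -3.0000-1.7321i]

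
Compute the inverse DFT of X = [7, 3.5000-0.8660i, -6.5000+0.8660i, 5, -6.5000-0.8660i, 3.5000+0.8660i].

x[n] = (1/6) Σ(k=0 to 5) X[k] · e^(2πikn/6)

Computing each x[n]:
x[0] = 1
x[1] = 2
x[2] = 3
x[3] = -3
x[4] = 2
x[5] = 2

x = [1, 2, 3, -3, 2, 2]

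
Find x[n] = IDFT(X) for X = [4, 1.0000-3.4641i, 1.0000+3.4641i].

x[n] = (1/3) Σ(k=0 to 2) X[k] · e^(2πikn/3)

Computing each x[n]:
x[0] = 2
x[1] = 3
x[2] = -1

x = [2, 3, -1]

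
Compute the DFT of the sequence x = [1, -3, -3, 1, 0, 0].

X[k] = Σ(n=0 to 5) x[n] · ω_6^(nk)
where ω_6 = e^(-2πi/6)

Computing each X[k]:
X[0] = -4
X[1] = 5.1962i
X[2] = 5
X[3] = 0
X[4] = 5
X[5] = -5.1962i

X = [-4, 5.1962i, 5, 0, 5, -5.1962i]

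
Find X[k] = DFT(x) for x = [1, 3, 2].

X[k] = Σ(n=0 to 2) x[n] · ω_3^(nk)
where ω_3 = e^(-2πi/3)

Computing each X[k]:
X[0] = 6
X[1] = -1.5000-0.8660i
X[2] = -1.5000+0.8660i

X = [6, -1.5000-0.8660i, -1.5000+0.8660i]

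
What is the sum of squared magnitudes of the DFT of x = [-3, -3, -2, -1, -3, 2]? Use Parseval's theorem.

Parseval: Σ|x[n]|² = (1/N)Σ|X[k]|², so Σ|X[k]|² = N·Σ|x[n]|² = 6·36.0000

Σ|X[k]|² = N·Σ|x[n]|² = 6·36.0000 = 216.0000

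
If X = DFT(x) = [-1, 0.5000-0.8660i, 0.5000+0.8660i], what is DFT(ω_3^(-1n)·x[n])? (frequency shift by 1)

Modulation property: DFT(ω_3^(-1n)·x[n]) = X[(k-1) mod 3], so circularly shift X by 1 positions.

X[k-1] = [0.5000+0.8660i, -1, 0.5000-0.8660i]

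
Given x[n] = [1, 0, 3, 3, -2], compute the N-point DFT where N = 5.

X[k] = Σ(n=0 to 4) x[n] · ω_5^(nk)
where ω_5 = e^(-2πi/5)

Computing each X[k]:
X[0] = 5
X[1] = -4.4721-1.9021i
X[2] = 4.4721-1.1756i
X[3] = 4.4721+1.1756i
X[4] = -4.4721+1.9021i

X = [5, -4.4721-1.9021i, 4.4721-1.1756i, 4.4721+1.1756i, -4.4721+1.9021i]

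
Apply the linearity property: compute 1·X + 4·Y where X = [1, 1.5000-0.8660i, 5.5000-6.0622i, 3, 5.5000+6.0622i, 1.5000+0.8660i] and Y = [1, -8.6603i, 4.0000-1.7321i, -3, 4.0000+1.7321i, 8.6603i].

By linearity: DFT(1x + 4y) = 1·DFT(x) + 4·DFT(y)
= 1·[1, 1.5000-0.8660i, 5.5000-6.0622i, 3, 5.5000+6.0622i, 1.5000+0.8660i] + 4·[1, -8.6603i, 4.0000-1.7321i, -3, 4.0000+1.7321i, 8.6603i]

Computing element-wise:
Z[0] = 1·(1) + 4·(1) = 5
Z[1] = 1·(1.5000-0.8660i) + 4·(-8.6603i) = 1.5000-35.5072i
Z[2] = 1·(5.5000-6.0622i) + 4·(4.0000-1.7321i) = 21.5000-12.9906i
Z[3] = 1·(3) + 4·(-3) = -9
Z[4] = 1·(5.5000+6.0622i) + 4·(4.0000+1.7321i) = 21.5000+12.9906i
Z[5] = 1·(1.5000+0.8660i) + 4·(8.6603i) = 1.5000+35.5072i

DFT(1x + 4y) = 1·X + 4·Y = [5, 1.5000-35.5072i, 21.5000-12.9906i, -9, 21.5000+12.9906i, 1.5000+35.5072i]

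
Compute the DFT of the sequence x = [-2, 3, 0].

X[k] = Σ(n=0 to 2) x[n] · ω_3^(nk)
where ω_3 = e^(-2πi/3)

Computing each X[k]:
X[0] = 1
X[1] = -3.5000-2.5981i
X[2] = -3.5000+2.5981i

X = [1, -3.5000-2.5981i, -3.5000+2.5981i]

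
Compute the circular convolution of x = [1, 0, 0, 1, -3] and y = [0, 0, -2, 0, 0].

(x ⊛ y)[n] = Σ(m=0 to 4) x[m] · y[(n-m) mod 5]

Computing each output sample:
(x ⊛ y)[0] = -2
(x ⊛ y)[1] = 6
(x ⊛ y)[2] = -2
(x ⊛ y)[3] = 0
(x ⊛ y)[4] = 0

x ⊛ y = [-2, 6, -2, 0, 0]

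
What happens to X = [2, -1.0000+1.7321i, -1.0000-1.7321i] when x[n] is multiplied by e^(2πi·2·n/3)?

Modulation property: DFT(ω_3^(-2n)·x[n]) = X[(k-2) mod 3], so circularly shift X by 2 positions.

X[k-2] = [-1.0000+1.7321i, -1.0000-1.7321i, 2]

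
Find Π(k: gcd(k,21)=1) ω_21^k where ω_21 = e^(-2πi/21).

The primitive 21st roots of unity are ω_21^k for k coprime to 21: k ∈ {1, 2, 4, 5, 8, 10, 11, 13, 16, 17, 19, 20}
Their product equals the constant term of the cyclotomic polynomial Φ_21(x) up to sign.
For n ≥ 3, the product of all primitive nth roots of unity is 1. (For n=1 it is 1; for n=2 it is -1.)

1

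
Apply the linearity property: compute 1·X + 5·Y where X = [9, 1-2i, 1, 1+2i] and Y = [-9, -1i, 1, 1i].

By linearity: DFT(1x + 5y) = 1·DFT(x) + 5·DFT(y)
= 1·[9, 1-2i, 1, 1+2i] + 5·[-9, -1i, 1, 1i]

Computing element-wise:
Z[0] = 1·(9) + 5·(-9) = -36
Z[1] = 1·(1-2i) + 5·(-1i) = 1-7i
Z[2] = 1·(1) + 5·(1) = 6
Z[3] = 1·(1+2i) + 5·(1i) = 1+7i

DFT(1x + 5y) = 1·X + 5·Y = [-36, 1-7i, 6, 1+7i]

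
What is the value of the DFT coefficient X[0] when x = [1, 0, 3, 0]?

X[0] = Σ(n=0 to 3) x[n] · ω_4^0 = Σ x[n]
= (1) + (0) + (3) + (0)

X[0] = 4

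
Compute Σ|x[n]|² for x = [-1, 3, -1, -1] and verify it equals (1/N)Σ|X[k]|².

Time domain:
Σ|x[n]|² = |-1|² + |3|² + |-1|² + |-1|² = 12.0000

Frequency domain:
(1/4)Σ|X[k]|² = (1/4)(|0|² + |-4i|² + |-4|² + |4i|²) = (1/4)·48.0000 = 12.0000

Both sides agree, confirming Parseval's theorem.

Σ|x[n]|² = (1/N)Σ|X[k]|² = 12.0000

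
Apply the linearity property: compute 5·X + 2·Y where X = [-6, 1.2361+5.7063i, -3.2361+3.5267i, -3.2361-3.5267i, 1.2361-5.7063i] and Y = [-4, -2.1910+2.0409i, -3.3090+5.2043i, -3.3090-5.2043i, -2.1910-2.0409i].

By linearity: DFT(5x + 2y) = 5·DFT(x) + 2·DFT(y)
= 5·[-6, 1.2361+5.7063i, -3.2361+3.5267i, -3.2361-3.5267i, 1.2361-5.7063i] + 2·[-4, -2.1910+2.0409i, -3.3090+5.2043i, -3.3090-5.2043i, -2.1910-2.0409i]

Computing element-wise:
Z[0] = 5·(-6) + 2·(-4) = -38
Z[1] = 5·(1.2361+5.7063i) + 2·(-2.1910+2.0409i) = 1.7985+32.6133i
Z[2] = 5·(-3.2361+3.5267i) + 2·(-3.3090+5.2043i) = -22.7985+28.0421i
Z[3] = 5·(-3.2361-3.5267i) + 2·(-3.3090-5.2043i) = -22.7985-28.0421i
Z[4] = 5·(1.2361-5.7063i) + 2·(-2.1910-2.0409i) = 1.7985-32.6133i

DFT(5x + 2y) = 5·X + 2·Y = [-38, 1.7985+32.6133i, -22.7985+28.0421i, -22.7985-28.0421i, 1.7985-32.6133i]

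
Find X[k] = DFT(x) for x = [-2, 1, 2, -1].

X[k] = Σ(n=0 to 3) x[n] · ω_4^(nk)
where ω_4 = e^(-2πi/4)

Computing each X[k]:
X[0] = 0
X[1] = -4-2i
X[2] = 0
X[3] = -4+2i

X = [0, -4-2i, 0, -4+2i]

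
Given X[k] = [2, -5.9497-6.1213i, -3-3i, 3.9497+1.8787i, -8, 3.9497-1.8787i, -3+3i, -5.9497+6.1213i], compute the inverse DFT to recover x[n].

x[n] = (1/8) Σ(k=0 to 7) X[k] · e^(2πikn/8)

Computing each x[n]:
x[0] = -2
x[1] = 1
x[2] = 2
x[3] = 3
x[4] = -1
x[5] = 3
x[6] = -2
x[7] = -2

x = [-2, 1, 2, 3, -1, 3, -2, -2]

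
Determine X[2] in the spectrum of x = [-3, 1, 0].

X[2] = Σ(n=0 to 2) x[n] · ω_3^(2n) where ω_3 = e^(-2πi/3)
= (-3)·ω_3^0 + (1)·ω_3^2 + (0)·ω_3^4

X[2] = -3.5000+0.8660i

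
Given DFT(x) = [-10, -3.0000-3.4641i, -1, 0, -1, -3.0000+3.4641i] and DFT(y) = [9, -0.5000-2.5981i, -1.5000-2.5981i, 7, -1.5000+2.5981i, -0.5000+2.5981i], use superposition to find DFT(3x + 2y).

By linearity: DFT(3x + 2y) = 3·DFT(x) + 2·DFT(y)
= 3·[-10, -3.0000-3.4641i, -1, 0, -1, -3.0000+3.4641i] + 2·[9, -0.5000-2.5981i, -1.5000-2.5981i, 7, -1.5000+2.5981i, -0.5000+2.5981i]

Computing element-wise:
Z[0] = 3·(-10) + 2·(9) = -12
Z[1] = 3·(-3.0000-3.4641i) + 2·(-0.5000-2.5981i) = -10.0000-15.5885i
Z[2] = 3·(-1) + 2·(-1.5000-2.5981i) = -6.0000-5.1962i
Z[3] = 3·(0) + 2·(7) = 14
Z[4] = 3·(-1) + 2·(-1.5000+2.5981i) = -6.0000+5.1962i
Z[5] = 3·(-3.0000+3.4641i) + 2·(-0.5000+2.5981i) = -10.0000+15.5885i

DFT(3x + 2y) = 3·X + 2·Y = [-12, -10.0000-15.5885i, -6.0000-5.1962i, 14, -6.0000+5.1962i, -10.0000+15.5885i]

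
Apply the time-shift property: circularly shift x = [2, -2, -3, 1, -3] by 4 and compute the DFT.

Time shift by 4: X_shifted[k] = ω_5^(4k) · X[k]
Shifted x = [-2, -3, 1, -3, 2]

DFT(x[n-4]) = [-5, -0.6910+2.4041i, -1.8090+6.7432i, -1.8090-6.7432i, -0.6910-2.4041i]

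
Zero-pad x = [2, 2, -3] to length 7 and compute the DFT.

Original 3-point DFT: [1, 2.5000-4.3301i, 2.5000+4.3301i]
Zero-padded 7-point DFT provides frequency interpolation.

DFT_7([x, 0, ...]) = [1, 3.9145+1.3611i, 4.2579-3.2515i, -1.6724-3.2133i, -1.6724+3.2133i, 4.2579+3.2515i, 3.9145-1.3611i]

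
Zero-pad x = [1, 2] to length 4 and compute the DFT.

Original 2-point DFT: [3, -1]
Zero-padded 4-point DFT provides frequency interpolation.

DFT_4([x, 0, ...]) = [3, 1-2i, -1, 1+2i]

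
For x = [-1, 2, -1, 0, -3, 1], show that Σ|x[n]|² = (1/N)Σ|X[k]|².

Time domain:
Σ|x[n]|² = |-1|² + |2|² + |-1|² + |0|² + |-3|² + |1|² = 16.0000

Frequency domain:
(1/6)Σ|X[k]|² = (1/6)(|-2|² + |2.5000-2.5981i|² + |-0.5000+0.8660i|² + |-8|² + |-0.5000-0.8660i|² + |2.5000+2.5981i|²) = (1/6)·96.0000 = 16.0000

Both sides agree, confirming Parseval's theorem.

Σ|x[n]|² = (1/N)Σ|X[k]|² = 16.0000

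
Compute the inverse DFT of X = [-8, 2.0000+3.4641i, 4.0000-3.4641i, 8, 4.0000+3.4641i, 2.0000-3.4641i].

x[n] = (1/6) Σ(k=0 to 5) X[k] · e^(2πikn/6)

Computing each x[n]:
x[0] = 2
x[1] = -3
x[2] = -3
x[3] = -2
x[4] = 1
x[5] = -3

x = [2, -3, -3, -2, 1, -3]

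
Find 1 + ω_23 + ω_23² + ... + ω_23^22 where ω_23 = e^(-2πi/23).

Sum of all nth roots of unity equals 0 for n > 1 (geometric series with r ≠ 1).

0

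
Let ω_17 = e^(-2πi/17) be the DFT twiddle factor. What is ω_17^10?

ω_17^10 = e^(-2πi·10/17)
= cos(-2π·10/17) + i·sin(-2π·10/17)
= cos(-20π/17) + i·sin(-20π/17)

ω_17^10 = cos(-20π/17) + i·sin(-20π/17) = -0.8502+0.5264i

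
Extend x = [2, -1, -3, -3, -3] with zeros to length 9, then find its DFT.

Original 5-point DFT: [-8, 5.6180-1.9021i, 3.3820-1.1756i, 3.3820+1.1756i, 5.6180+1.9021i]
Zero-padded 9-point DFT provides frequency interpolation.

DFT_9([x, 0, ...]) = [-8, 5.0321+7.2213i, 3.8473-2.5156i, 2.5000+0.8660i, 1.6206-1.9427i, 1.6206+1.9427i, 2.5000-0.8660i, 3.8473+2.5156i, 5.0321-7.2213i]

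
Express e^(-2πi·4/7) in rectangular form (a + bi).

ω_7^4 = e^(-2πi·4/7)
= cos(-2π·4/7) + i·sin(-2π·4/7)
= cos(-8π/7) + i·sin(-8π/7)

ω_7^4 = cos(-8π/7) + i·sin(-8π/7) = -0.9010+0.4339i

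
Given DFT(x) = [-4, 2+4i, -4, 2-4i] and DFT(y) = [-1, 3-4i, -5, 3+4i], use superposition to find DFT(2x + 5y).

By linearity: DFT(2x + 5y) = 2·DFT(x) + 5·DFT(y)
= 2·[-4, 2+4i, -4, 2-4i] + 5·[-1, 3-4i, -5, 3+4i]

Computing element-wise:
Z[0] = 2·(-4) + 5·(-1) = -13
Z[1] = 2·(2+4i) + 5·(3-4i) = 19-12i
Z[2] = 2·(-4) + 5·(-5) = -33
Z[3] = 2·(2-4i) + 5·(3+4i) = 19+12i

DFT(2x + 5y) = 2·X + 5·Y = [-13, 19-12i, -33, 19+12i]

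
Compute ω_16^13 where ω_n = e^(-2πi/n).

ω_16^13 = e^(-2πi·13/16)
= cos(-2π·13/16) + i·sin(-2π·13/16)
= cos(-26π/16) + i·sin(-26π/16)

ω_16^13 = cos(-26π/16) + i·sin(-26π/16) = 0.3827+0.9239i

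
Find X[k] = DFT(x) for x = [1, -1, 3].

X[k] = Σ(n=0 to 2) x[n] · ω_3^(nk)
where ω_3 = e^(-2πi/3)

Computing each X[k]:
X[0] = 3
X[1] = 3.4641i
X[2] = -3.4641i

X = [3, 3.4641i, -3.4641i]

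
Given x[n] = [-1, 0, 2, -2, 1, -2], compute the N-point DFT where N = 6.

X[k] = Σ(n=0 to 5) x[n] · ω_6^(nk)
where ω_6 = e^(-2πi/6)

Computing each X[k]:
X[0] = -2
X[1] = -1.5000-2.5981i
X[2] = -3.5000-0.8660i
X[3] = 6
X[4] = -3.5000+0.8660i
X[5] = -1.5000+2.5981i

X = [-2, -1.5000-2.5981i, -3.5000-0.8660i, 6, -3.5000+0.8660i, -1.5000+2.5981i]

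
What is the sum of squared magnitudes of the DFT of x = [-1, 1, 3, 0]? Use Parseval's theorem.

Parseval: Σ|x[n]|² = (1/N)Σ|X[k]|², so Σ|X[k]|² = N·Σ|x[n]|² = 4·11.0000

Σ|X[k]|² = N·Σ|x[n]|² = 4·11.0000 = 44.0000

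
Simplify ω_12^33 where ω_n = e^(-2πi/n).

Since ω_12^12 = 1, powers reduce modulo 12.
33 mod 12 = 9
So ω_12^33 = ω_12^9 = e^(-2πi·9/12)

ω_12^33 = ω_12^9 = 1i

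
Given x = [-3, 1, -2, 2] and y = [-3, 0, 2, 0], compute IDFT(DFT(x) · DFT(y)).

(x ⊛ y)[n] = Σ(m=0 to 3) x[m] · y[(n-m) mod 4]

Computing each output sample:
(x ⊛ y)[0] = 5
(x ⊛ y)[1] = 1
(x ⊛ y)[2] = 0
(x ⊛ y)[3] = -4

x ⊛ y = [5, 1, 0, -4]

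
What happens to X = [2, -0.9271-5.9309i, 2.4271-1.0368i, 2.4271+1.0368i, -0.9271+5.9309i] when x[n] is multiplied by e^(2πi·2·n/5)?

Modulation property: DFT(ω_5^(-2n)·x[n]) = X[(k-2) mod 5], so circularly shift X by 2 positions.

X[k-2] = [2.4271+1.0368i, -0.9271+5.9309i, 2, -0.9271-5.9309i, 2.4271-1.0368i]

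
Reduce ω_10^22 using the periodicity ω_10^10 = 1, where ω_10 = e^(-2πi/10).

Since ω_10^10 = 1, powers reduce modulo 10.
22 mod 10 = 2
So ω_10^22 = ω_10^2 = e^(-2πi·2/10)

ω_10^22 = ω_10^2 = 0.3090-0.9511i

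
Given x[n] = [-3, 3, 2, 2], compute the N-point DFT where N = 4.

X[k] = Σ(n=0 to 3) x[n] · ω_4^(nk)
where ω_4 = e^(-2πi/4)

Computing each X[k]:
X[0] = 4
X[1] = -5-1i
X[2] = -6
X[3] = -5+1i

X = [4, -5-1i, -6, -5+1i]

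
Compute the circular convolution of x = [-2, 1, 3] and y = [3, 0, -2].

(x ⊛ y)[n] = Σ(m=0 to 2) x[m] · y[(n-m) mod 3]

Computing each output sample:
(x ⊛ y)[0] = -8
(x ⊛ y)[1] = -3
(x ⊛ y)[2] = 13

x ⊛ y = [-8, -3, 13]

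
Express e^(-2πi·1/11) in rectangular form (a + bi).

ω_11^1 = e^(-2πi·1/11)
= cos(-2π·1/11) + i·sin(-2π·1/11)
= cos(-2π/11) + i·sin(-2π/11)

ω_11^1 = cos(-2π/11) + i·sin(-2π/11) = 0.8413-0.5406i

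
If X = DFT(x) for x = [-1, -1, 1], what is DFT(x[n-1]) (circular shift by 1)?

Time shift by 1: X_shifted[k] = ω_3^(1k) · X[k]
Shifted x = [1, -1, -1]

DFT(x[n-1]) = [-1, 2, 2]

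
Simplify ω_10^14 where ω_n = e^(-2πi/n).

Since ω_10^10 = 1, powers reduce modulo 10.
14 mod 10 = 4
So ω_10^14 = ω_10^4 = e^(-2πi·4/10)

ω_10^14 = ω_10^4 = -0.8090-0.5878i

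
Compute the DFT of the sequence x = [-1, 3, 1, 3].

X[k] = Σ(n=0 to 3) x[n] · ω_4^(nk)
where ω_4 = e^(-2πi/4)

Computing each X[k]:
X[0] = 6
X[1] = -2
X[2] = -6
X[3] = -2

X = [6, -2, -6, -2]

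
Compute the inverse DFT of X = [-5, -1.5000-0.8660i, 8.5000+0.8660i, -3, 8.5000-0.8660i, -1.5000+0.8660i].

x[n] = (1/6) Σ(k=0 to 5) X[k] · e^(2πikn/6)

Computing each x[n]:
x[0] = 1
x[1] = -2
x[2] = -2
x[3] = 3
x[4] = -3
x[5] = -2

x = [1, -2, -2, 3, -3, -2]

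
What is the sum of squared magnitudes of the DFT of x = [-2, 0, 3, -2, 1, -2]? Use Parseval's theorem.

Parseval: Σ|x[n]|² = (1/N)Σ|X[k]|², so Σ|X[k]|² = N·Σ|x[n]|² = 6·22.0000

Σ|X[k]|² = N·Σ|x[n]|² = 6·22.0000 = 132.0000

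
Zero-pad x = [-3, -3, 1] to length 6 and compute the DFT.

Original 3-point DFT: [-5, -2.0000+3.4641i, -2.0000-3.4641i]
Zero-padded 6-point DFT provides frequency interpolation.

DFT_6([x, 0, ...]) = [-5, -5.0000+1.7321i, -2.0000+3.4641i, 1, -2.0000-3.4641i, -5.0000-1.7321i]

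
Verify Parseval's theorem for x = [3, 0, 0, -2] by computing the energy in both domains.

Time domain:
Σ|x[n]|² = |3|² + |0|² + |0|² + |-2|² = 13.0000

Frequency domain:
(1/4)Σ|X[k]|² = (1/4)(|1|² + |3-2i|² + |5|² + |3+2i|²) = (1/4)·52.0000 = 13.0000

Both sides agree, confirming Parseval's theorem.

Σ|x[n]|² = (1/N)Σ|X[k]|² = 13.0000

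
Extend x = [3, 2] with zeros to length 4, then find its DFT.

Original 2-point DFT: [5, 1]
Zero-padded 4-point DFT provides frequency interpolation.

DFT_4([x, 0, ...]) = [5, 3-2i, 1, 3+2i]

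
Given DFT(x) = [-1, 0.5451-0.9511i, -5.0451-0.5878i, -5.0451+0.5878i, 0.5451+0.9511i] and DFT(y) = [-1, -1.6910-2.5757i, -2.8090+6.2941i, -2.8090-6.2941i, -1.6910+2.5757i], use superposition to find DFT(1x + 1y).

By linearity: DFT(1x + 1y) = 1·DFT(x) + 1·DFT(y)
= 1·[-1, 0.5451-0.9511i, -5.0451-0.5878i, -5.0451+0.5878i, 0.5451+0.9511i] + 1·[-1, -1.6910-2.5757i, -2.8090+6.2941i, -2.8090-6.2941i, -1.6910+2.5757i]

Computing element-wise:
Z[0] = 1·(-1) + 1·(-1) = -2
Z[1] = 1·(0.5451-0.9511i) + 1·(-1.6910-2.5757i) = -1.1459-3.5268i
Z[2] = 1·(-5.0451-0.5878i) + 1·(-2.8090+6.2941i) = -7.8541+5.7063i
Z[3] = 1·(-5.0451+0.5878i) + 1·(-2.8090-6.2941i) = -7.8541-5.7063i
Z[4] = 1·(0.5451+0.9511i) + 1·(-1.6910+2.5757i) = -1.1459+3.5268i

DFT(1x + 1y) = 1·X + 1·Y = [-2, -1.1459-3.5268i, -7.8541+5.7063i, -7.8541-5.7063i, -1.1459+3.5268i]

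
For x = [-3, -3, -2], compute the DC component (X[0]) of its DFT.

X[0] = Σ(n=0 to 2) x[n] · ω_3^0 = Σ x[n]
= (-3) + (-3) + (-2)

X[0] = -8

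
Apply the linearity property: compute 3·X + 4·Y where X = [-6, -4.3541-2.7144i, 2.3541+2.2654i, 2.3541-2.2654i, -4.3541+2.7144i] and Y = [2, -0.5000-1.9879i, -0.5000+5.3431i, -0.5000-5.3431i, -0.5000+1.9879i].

By linearity: DFT(3x + 4y) = 3·DFT(x) + 4·DFT(y)
= 3·[-6, -4.3541-2.7144i, 2.3541+2.2654i, 2.3541-2.2654i, -4.3541+2.7144i] + 4·[2, -0.5000-1.9879i, -0.5000+5.3431i, -0.5000-5.3431i, -0.5000+1.9879i]

Computing element-wise:
Z[0] = 3·(-6) + 4·(2) = -10
Z[1] = 3·(-4.3541-2.7144i) + 4·(-0.5000-1.9879i) = -15.0623-16.0948i
Z[2] = 3·(2.3541+2.2654i) + 4·(-0.5000+5.3431i) = 5.0623+28.1686i
Z[3] = 3·(2.3541-2.2654i) + 4·(-0.5000-5.3431i) = 5.0623-28.1686i
Z[4] = 3·(-4.3541+2.7144i) + 4·(-0.5000+1.9879i) = -15.0623+16.0948i

DFT(3x + 4y) = 3·X + 4·Y = [-10, -15.0623-16.0948i, 5.0623+28.1686i, 5.0623-28.1686i, -15.0623+16.0948i]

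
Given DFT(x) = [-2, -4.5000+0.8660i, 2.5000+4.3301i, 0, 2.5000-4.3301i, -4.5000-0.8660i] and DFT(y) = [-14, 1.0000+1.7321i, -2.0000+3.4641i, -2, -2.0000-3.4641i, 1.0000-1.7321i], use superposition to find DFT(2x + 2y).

By linearity: DFT(2x + 2y) = 2·DFT(x) + 2·DFT(y)
= 2·[-2, -4.5000+0.8660i, 2.5000+4.3301i, 0, 2.5000-4.3301i, -4.5000-0.8660i] + 2·[-14, 1.0000+1.7321i, -2.0000+3.4641i, -2, -2.0000-3.4641i, 1.0000-1.7321i]

Computing element-wise:
Z[0] = 2·(-2) + 2·(-14) = -32
Z[1] = 2·(-4.5000+0.8660i) + 2·(1.0000+1.7321i) = -7.0000+5.1962i
Z[2] = 2·(2.5000+4.3301i) + 2·(-2.0000+3.4641i) = 1.0000+15.5884i
Z[3] = 2·(0) + 2·(-2) = -4
Z[4] = 2·(2.5000-4.3301i) + 2·(-2.0000-3.4641i) = 1.0000-15.5884i
Z[5] = 2·(-4.5000-0.8660i) + 2·(1.0000-1.7321i) = -7.0000-5.1962i

DFT(2x + 2y) = 2·X + 2·Y = [-32, -7.0000+5.1962i, 1.0000+15.5884i, -4, 1.0000-15.5884i, -7.0000-5.1962i]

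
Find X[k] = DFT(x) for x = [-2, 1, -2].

X[k] = Σ(n=0 to 2) x[n] · ω_3^(nk)
where ω_3 = e^(-2πi/3)

Computing each X[k]:
X[0] = -3
X[1] = -1.5000-2.5981i
X[2] = -1.5000+2.5981i

X = [-3, -1.5000-2.5981i, -1.5000+2.5981i]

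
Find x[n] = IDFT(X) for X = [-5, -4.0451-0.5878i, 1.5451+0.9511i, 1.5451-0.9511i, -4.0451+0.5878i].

x[n] = (1/5) Σ(k=0 to 4) X[k] · e^(2πikn/5)

Computing each x[n]:
x[0] = -2
x[1] = -2
x[2] = 1
x[3] = 0
x[4] = -2

x = [-2, -2, 1, 0, -2]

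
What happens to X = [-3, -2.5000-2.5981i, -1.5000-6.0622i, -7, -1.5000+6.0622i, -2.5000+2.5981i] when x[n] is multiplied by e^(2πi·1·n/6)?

Modulation property: DFT(ω_6^(-1n)·x[n]) = X[(k-1) mod 6], so circularly shift X by 1 positions.

X[k-1] = [-2.5000+2.5981i, -3, -2.5000-2.5981i, -1.5000-6.0622i, -7, -1.5000+6.0622i]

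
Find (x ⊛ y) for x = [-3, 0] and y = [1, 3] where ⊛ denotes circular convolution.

(x ⊛ y)[n] = Σ(m=0 to 1) x[m] · y[(n-m) mod 2]

Computing each output sample:
(x ⊛ y)[0] = -3
(x ⊛ y)[1] = -9

x ⊛ y = [-3, -9]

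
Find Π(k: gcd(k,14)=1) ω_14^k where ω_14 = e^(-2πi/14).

The primitive 14th roots of unity are ω_14^k for k coprime to 14: k ∈ {1, 3, 5, 9, 11, 13}
Their product equals the constant term of the cyclotomic polynomial Φ_14(x) up to sign.
For n ≥ 3, the product of all primitive nth roots of unity is 1. (For n=1 it is 1; for n=2 it is -1.)

1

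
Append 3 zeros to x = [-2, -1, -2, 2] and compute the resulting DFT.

Original 4-point DFT: [-3, 3i, -5, -3i]
Zero-padded 7-point DFT provides frequency interpolation.

DFT_7([x, 0, ...]) = [-3, -3.9804+1.8639i, 1.2714+1.6708i, -2.7911-3.0796i, -2.7911+3.0796i, 1.2714-1.6708i, -3.9804-1.8639i]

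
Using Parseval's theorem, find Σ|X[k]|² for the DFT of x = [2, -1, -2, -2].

Parseval: Σ|x[n]|² = (1/N)Σ|X[k]|², so Σ|X[k]|² = N·Σ|x[n]|² = 4·13.0000

Σ|X[k]|² = N·Σ|x[n]|² = 4·13.0000 = 52.0000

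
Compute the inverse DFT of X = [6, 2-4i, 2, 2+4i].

x[n] = (1/4) Σ(k=0 to 3) X[k] · e^(2πikn/4)

Computing each x[n]:
x[0] = 3
x[1] = 3
x[2] = 1
x[3] = -1

x = [3, 3, 1, -1]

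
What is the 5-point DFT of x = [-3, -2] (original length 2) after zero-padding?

Original 2-point DFT: [-5, -1]
Zero-padded 5-point DFT provides frequency interpolation.

DFT_5([x, 0, ...]) = [-5, -3.6180+1.9021i, -1.3820+1.1756i, -1.3820-1.1756i, -3.6180-1.9021i]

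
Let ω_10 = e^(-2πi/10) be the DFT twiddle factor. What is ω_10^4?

ω_10^4 = e^(-2πi·4/10)
= cos(-2π·4/10) + i·sin(-2π·4/10)
= cos(-8π/10) + i·sin(-8π/10)

ω_10^4 = cos(-8π/10) + i·sin(-8π/10) = -0.8090-0.5878i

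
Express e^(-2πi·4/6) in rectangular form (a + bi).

ω_6^4 = e^(-2πi·4/6)
= cos(-2π·4/6) + i·sin(-2π·4/6)
= cos(-8π/6) + i·sin(-8π/6)

ω_6^4 = cos(-8π/6) + i·sin(-8π/6) = -0.5000+0.8660i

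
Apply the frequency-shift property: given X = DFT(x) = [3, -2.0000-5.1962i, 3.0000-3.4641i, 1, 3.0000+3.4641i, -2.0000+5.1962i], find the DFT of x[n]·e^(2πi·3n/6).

Modulation property: DFT(ω_6^(-3n)·x[n]) = X[(k-3) mod 6], so circularly shift X by 3 positions.

X[k-3] = [1, 3.0000+3.4641i, -2.0000+5.1962i, 3, -2.0000-5.1962i, 3.0000-3.4641i]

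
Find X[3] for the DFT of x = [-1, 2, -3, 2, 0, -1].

X[3] = Σ(n=0 to 5) x[n] · ω_6^(3n) where ω_6 = e^(-2πi/6)
= (-1)·ω_6^0 + (2)·ω_6^3 + (-3)·ω_6^6 + (2)·ω_6^9 + (0)·ω_6^12 + (-1)·ω_6^15

X[3] = -7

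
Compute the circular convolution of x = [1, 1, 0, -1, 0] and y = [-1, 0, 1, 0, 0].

(x ⊛ y)[n] = Σ(m=0 to 4) x[m] · y[(n-m) mod 5]

Computing each output sample:
(x ⊛ y)[0] = -2
(x ⊛ y)[1] = -1
(x ⊛ y)[2] = 1
(x ⊛ y)[3] = 2
(x ⊛ y)[4] = 0

x ⊛ y = [-2, -1, 1, 2, 0]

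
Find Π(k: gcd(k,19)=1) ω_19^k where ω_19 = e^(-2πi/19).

The primitive 19th roots of unity are ω_19^k for k coprime to 19: k ∈ {1, 2, 3, 4, 5, 6, 7, 8, 9, 10, 11, 12, 13, 14, 15, 16, 17, 18}
Their product equals the constant term of the cyclotomic polynomial Φ_19(x) up to sign.
For n ≥ 3, the product of all primitive nth roots of unity is 1. (For n=1 it is 1; for n=2 it is -1.)

1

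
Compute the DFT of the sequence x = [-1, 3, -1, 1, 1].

X[k] = Σ(n=0 to 4) x[n] · ω_5^(nk)
where ω_5 = e^(-2πi/5)

Computing each X[k]:
X[0] = 3
X[1] = 0.2361-0.7265i
X[2] = -4.2361-3.0777i
X[3] = -4.2361+3.0777i
X[4] = 0.2361+0.7265i

X = [3, 0.2361-0.7265i, -4.2361-3.0777i, -4.2361+3.0777i, 0.2361+0.7265i]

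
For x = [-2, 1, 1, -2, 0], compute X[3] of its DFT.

X[3] = Σ(n=0 to 4) x[n] · ω_5^(3n) where ω_5 = e^(-2πi/5)
= (-2)·ω_5^0 + (1)·ω_5^3 + (1)·ω_5^6 + (-2)·ω_5^9 + (0)·ω_5^12

X[3] = -3.1180-2.2654i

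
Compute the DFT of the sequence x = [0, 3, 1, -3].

X[k] = Σ(n=0 to 3) x[n] · ω_4^(nk)
where ω_4 = e^(-2πi/4)

Computing each X[k]:
X[0] = 1
X[1] = -1-6i
X[2] = 1
X[3] = -1+6i

X = [1, -1-6i, 1, -1+6i]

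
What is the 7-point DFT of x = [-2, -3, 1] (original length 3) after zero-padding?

Original 3-point DFT: [-4, -1.0000+3.4641i, -1.0000-3.4641i]
Zero-padded 7-point DFT provides frequency interpolation.

DFT_7([x, 0, ...]) = [-4, -4.0930+1.3706i, -2.2334+3.3587i, 1.3264+2.0835i, 1.3264-2.0835i, -2.2334-3.3587i, -4.0930-1.3706i]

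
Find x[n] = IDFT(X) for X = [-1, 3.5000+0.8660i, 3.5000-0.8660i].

x[n] = (1/3) Σ(k=0 to 2) X[k] · e^(2πikn/3)

Computing each x[n]:
x[0] = 2
x[1] = -2
x[2] = -1

x = [2, -2, -1]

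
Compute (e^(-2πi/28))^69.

Since ω_28^28 = 1, powers reduce modulo 28.
69 mod 28 = 13
So ω_28^69 = ω_28^13 = e^(-2πi·13/28)

ω_28^69 = ω_28^13 = -0.9749-0.2225i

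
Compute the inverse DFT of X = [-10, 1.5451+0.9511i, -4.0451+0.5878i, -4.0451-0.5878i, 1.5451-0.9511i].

x[n] = (1/5) Σ(k=0 to 4) X[k] · e^(2πikn/5)

Computing each x[n]:
x[0] = -3
x[1] = -1
x[2] = -3
x[3] = -3
x[4] = 0

x = [-3, -1, -3, -3, 0]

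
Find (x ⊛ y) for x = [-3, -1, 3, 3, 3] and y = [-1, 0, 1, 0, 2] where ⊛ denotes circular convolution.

(x ⊛ y)[n] = Σ(m=0 to 4) x[m] · y[(n-m) mod 5]

Computing each output sample:
(x ⊛ y)[0] = 4
(x ⊛ y)[1] = 10
(x ⊛ y)[2] = 0
(x ⊛ y)[3] = 2
(x ⊛ y)[4] = -6

x ⊛ y = [4, 10, 0, 2, -6]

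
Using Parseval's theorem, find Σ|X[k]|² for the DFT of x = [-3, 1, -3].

Parseval: Σ|x[n]|² = (1/N)Σ|X[k]|², so Σ|X[k]|² = N·Σ|x[n]|² = 3·19.0000

Σ|X[k]|² = N·Σ|x[n]|² = 3·19.0000 = 57.0000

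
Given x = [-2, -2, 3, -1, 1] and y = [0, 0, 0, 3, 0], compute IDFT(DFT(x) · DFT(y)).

(x ⊛ y)[n] = Σ(m=0 to 4) x[m] · y[(n-m) mod 5]

Computing each output sample:
(x ⊛ y)[0] = 9
(x ⊛ y)[1] = -3
(x ⊛ y)[2] = 3
(x ⊛ y)[3] = -6
(x ⊛ y)[4] = -6

x ⊛ y = [9, -3, 3, -6, -6]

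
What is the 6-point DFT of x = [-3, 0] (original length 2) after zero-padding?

Original 2-point DFT: [-3, -3]
Zero-padded 6-point DFT provides frequency interpolation.

DFT_6([x, 0, ...]) = [-3, -3, -3, -3, -3, -3]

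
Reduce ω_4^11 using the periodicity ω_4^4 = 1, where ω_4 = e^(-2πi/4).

Since ω_4^4 = 1, powers reduce modulo 4.
11 mod 4 = 3
So ω_4^11 = ω_4^3 = e^(-2πi·3/4)

ω_4^11 = ω_4^3 = 1i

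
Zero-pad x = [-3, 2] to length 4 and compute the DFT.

Original 2-point DFT: [-1, -5]
Zero-padded 4-point DFT provides frequency interpolation.

DFT_4([x, 0, ...]) = [-1, -3-2i, -5, -3+2i]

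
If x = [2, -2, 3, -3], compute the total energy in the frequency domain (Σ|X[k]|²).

Parseval: Σ|x[n]|² = (1/N)Σ|X[k]|², so Σ|X[k]|² = N·Σ|x[n]|² = 4·26.0000

Σ|X[k]|² = N·Σ|x[n]|² = 4·26.0000 = 104.0000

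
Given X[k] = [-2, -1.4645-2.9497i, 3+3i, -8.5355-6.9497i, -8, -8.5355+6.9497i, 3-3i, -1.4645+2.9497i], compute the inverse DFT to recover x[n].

x[n] = (1/8) Σ(k=0 to 7) X[k] · e^(2πikn/8)

Computing each x[n]:
x[0] = -3
x[1] = 3
x[2] = -3
x[3] = 2
x[4] = 2
x[5] = -3
x[6] = -1
x[7] = 1

x = [-3, 3, -3, 2, 2, -3, -1, 1]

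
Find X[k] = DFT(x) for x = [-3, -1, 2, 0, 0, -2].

X[k] = Σ(n=0 to 5) x[n] · ω_6^(nk)
where ω_6 = e^(-2πi/6)

Computing each X[k]:
X[0] = -4
X[1] = -5.5000-2.5981i
X[2] = -2.5000+0.8660i
X[3] = 2
X[4] = -2.5000-0.8660i
X[5] = -5.5000+2.5981i

X = [-4, -5.5000-2.5981i, -2.5000+0.8660i, 2, -2.5000-0.8660i, -5.5000+2.5981i]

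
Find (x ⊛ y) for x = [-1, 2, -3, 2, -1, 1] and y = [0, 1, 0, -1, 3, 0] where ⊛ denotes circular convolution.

(x ⊛ y)[n] = Σ(m=0 to 5) x[m] · y[(n-m) mod 6]

Computing each output sample:
(x ⊛ y)[0] = -10
(x ⊛ y)[1] = 6
(x ⊛ y)[2] = -2
(x ⊛ y)[3] = 1
(x ⊛ y)[4] = -3
(x ⊛ y)[5] = 8

x ⊛ y = [-10, 6, -2, 1, -3, 8]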